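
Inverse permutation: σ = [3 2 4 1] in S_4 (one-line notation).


To find σ⁻¹, swap domain and range:
σ(1) = 3 → σ⁻¹(3) = 1
σ(2) = 2 → σ⁻¹(2) = 2
σ(3) = 4 → σ⁻¹(4) = 3
σ(4) = 1 → σ⁻¹(1) = 4

σ⁻¹ = [4 2 1 3]


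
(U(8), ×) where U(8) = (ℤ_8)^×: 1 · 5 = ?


Operation: multiplication mod 8
1 · 5 = (a × b) mod 8 with a = 1, b = 5

1 · 5 = 5


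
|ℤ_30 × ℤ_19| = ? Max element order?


|ℤ_30 × ℤ_19| = 30 × 19 = 570
Max element order = lcm(30,19) = 570
Cyclic? Yes (gcd=1)

|ℤ_30×ℤ_19| = 570, max element order = 570


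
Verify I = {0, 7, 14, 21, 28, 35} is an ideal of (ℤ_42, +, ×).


Check ideal conditions for I = {0, 7, 14, 21, 28, 35} in ℤ_42:
(1) I is an additive subgroup? Yes
(2) For r ∈ ℤ_42 and a ∈ I: r·a ∈ I? Yes

Yes, I is an ideal of ℤ_42


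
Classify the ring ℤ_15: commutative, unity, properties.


ℤ_15 is a commutative ring with unity 1; 15 = 3×5 is composite, so 3·5 ≡ 0 gives zero divisors (not an integral domain)
Commutative: Yes
Integral domain: No
Has unity: Yes

ℤ_15: Commutative=Yes, Unity=Yes


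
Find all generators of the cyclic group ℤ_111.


g generates ℤ_n iff gcd(g,n) = 1
Prime factors of 111: 3, 37
Generators are g ∈ {1,...,110} not divisible by any of these primes.
Generators: {1, 2, 4, 5, 7, 8, 10, 11, 13, 14, 16, 17, 19, 20, 22, 23, 25, 26, 28, 29, 31, 32, 34, 35, 38, 40, 41, 43, 44, 46, 47, 49, 50, 52, 53, 55, 56, 58, 59, 61, 62, 64, 65, 67, 68, 70, 71, 73, 76, 77, 79, 80, 82, 83, 85, 86, 88, 89, 91, 92, 94, 95, 97, 98, 100, 101, 103, 104, 106, 107, 109, 110}
Number of generators = φ(111) = 72

Generators of ℤ_111 = {1, 2, 4, 5, 7, 8, 10, 11, 13, 14, 16, 17, 19, 20, 22, 23, 25, 26, 28, 29, 31, 32, 34, 35, 38, 40, 41, 43, 44, 46, 47, 49, 50, 52, 53, 55, 56, 58, 59, 61, 62, 64, 65, 67, 68, 70, 71, 73, 76, 77, 79, 80, 82, 83, 85, 86, 88, 89, 91, 92, 94, 95, 97, 98, 100, 101, 103, 104, 106, 107, 109, 110}


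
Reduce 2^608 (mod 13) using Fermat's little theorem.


Fermat's little theorem: if p is prime and gcd(a,p)=1, then a^(p-1) ≡ 1 (mod p)
p = 13 is prime, gcd(2,13) = 1
Reduce exponent: 608 mod 12 = 8
So 2^608 ≡ 2^8 (mod 13)
2^8 mod 13 = 9

2^608 ≡ 9 (mod 13)


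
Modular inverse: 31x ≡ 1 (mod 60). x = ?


Use the extended Euclidean algorithm to write 1 = 31·s + 60·t; then s mod 60 is the inverse.
Euclidean algorithm:
  31 = 0·60 + 31
  60 = 1·31 + 29
  31 = 1·29 + 2
  29 = 14·2 + 1
  2 = 2·1 + 0
gcd(31,60) = 1
Back-substitution gives: 31·(-29) + 60·(15) = 1
So 31⁻¹ ≡ -29 ≡ 31 (mod 60)
Check: 31 × 31 = 961 ≡ 1 (mod 60) ✓

31⁻¹ ≡ 31 (mod 60)


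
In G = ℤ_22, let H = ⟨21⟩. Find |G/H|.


|⟨21⟩| = n / gcd(21, 22) = 22 / 1 = 22
H is normal (ℤ_22 is abelian).
|G/H| = |G| / |H| = 22 / 22 = 1

|G/H| = 1


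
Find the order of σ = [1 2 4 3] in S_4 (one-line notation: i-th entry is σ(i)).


Cycle decomposition: (3 4)
Cycle lengths: 2
Order = lcm(2) = 2

ord(σ) = 2


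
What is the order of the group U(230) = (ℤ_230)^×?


U(n) is the group of units mod n; |U(n)| = φ(n)
|U(230)| = φ(230) = 88

|U(230) = (ℤ_230)^×| = 88


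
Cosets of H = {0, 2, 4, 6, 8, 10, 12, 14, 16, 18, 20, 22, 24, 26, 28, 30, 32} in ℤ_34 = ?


H = {0, 2, 4, 6, 8, 10, 12, 14, 16, 18, 20, 22, 24, 26, 28, 30, 32}, |H| = 17
Number of cosets = |G|/|H| = 34/17 = 2
0 + H = {0, 2, 4, 6, 8, 10, 12, 14, 16, 18, 20, 22, 24, 26, 28, 30, 32}
1 + H = {1, 3, 5, 7, 9, 11, 13, 15, 17, 19, 21, 23, 25, 27, 29, 31, 33}

Cosets: 0+H={0,2,4,6,8,10,12,14,16,18,20,22,24,26,28,30,32}; 1+H={1,3,5,7,9,11,13,15,17,19,21,23,25,27,29,31,33}


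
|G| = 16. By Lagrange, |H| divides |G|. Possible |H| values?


Lagrange's theorem: |H| divides |G|
|G| = 16
Divisors of 16: 1, 2, 4, 8, 16

Possible subgroup orders: {1, 2, 4, 8, 16}


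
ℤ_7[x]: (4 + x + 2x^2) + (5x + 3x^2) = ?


Add coefficients mod 7:
x^0: 4 + 0 = 4 (mod 7)
x^1: 1 + 5 = 6 (mod 7)
x^2: 2 + 3 = 5 (mod 7)
Result: 4 + 6x + 5x^2

f + g = 4 + 6x + 5x^2


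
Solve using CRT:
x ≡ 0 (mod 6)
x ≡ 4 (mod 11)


m₁ = 6, m₂ = 11, gcd = 1, so CRT applies. M = m₁·m₂ = 66
Let M₁ = M/m₁ = 11, M₂ = M/m₂ = 6
Find y₁ ≡ M₁⁻¹ (mod m₁): 11⁻¹ ≡ 5 (mod 6)
Find y₂ ≡ M₂⁻¹ (mod m₂): 6⁻¹ ≡ 2 (mod 11)
x = a₁·M₁·y₁ + a₂·M₂·y₂ = 0·11·5 + 4·6·2 = 48
Reduce mod 66: x ≡ 48
Check: 48 mod 6 = 0 ✓, 48 mod 11 = 4 ✓

x ≡ 48 (mod 66)


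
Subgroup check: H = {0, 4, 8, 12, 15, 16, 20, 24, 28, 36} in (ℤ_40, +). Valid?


Subgroup test for H = {0, 4, 8, 12, 15, 16, 20, 24, 28, 36} in (ℤ_40, +):
(1) 0 ∈ H? Yes
(2) Closure: for all a,b ∈ H, (a+b) mod 40 ∈ H? No  [counterexample: 4 + 15 = 19 ∉ H]
(3) Inverses: for all a ∈ H, -a mod 40 ∈ H? No

No, H is not a subgroup of ℤ_40


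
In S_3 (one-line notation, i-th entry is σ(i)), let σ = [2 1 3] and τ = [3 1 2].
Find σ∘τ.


σ∘τ: apply τ first, then σ
1 →τ 3 →σ 3
2 →τ 1 →σ 2
3 →τ 2 →σ 1

σ∘τ = [3 2 1]


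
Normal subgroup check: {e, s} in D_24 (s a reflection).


H = {e, s} in D_24 (s a reflection)
r·s·r⁻¹ = sr⁻² ≠ s for n ≥ 3, so {e, s} is not closed under conjugation

No, not a normal subgroup


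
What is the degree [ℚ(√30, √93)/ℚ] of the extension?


[ℚ(√30,√93):ℚ] = [ℚ(√30,√93):ℚ(√30)]·[ℚ(√30):ℚ] = 2·2 = 4

[ℚ(√30, √93)/ℚ] = 4


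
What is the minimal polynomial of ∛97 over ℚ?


∛97 satisfies x³ - 97 = 0, irreducible over ℚ (no rational root; 97 is not a perfect cube)

Minimal polynomial: x³ - 97


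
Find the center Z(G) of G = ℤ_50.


Z(G) = {g ∈ G | gx = xg for all x ∈ G}
ℤ_50 is abelian, so Z(G) = G

Z(ℤ_50) = ℤ_50


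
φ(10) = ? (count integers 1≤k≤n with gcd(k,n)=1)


φ(n) = count of k ∈ {1,...,n} with gcd(k,n)=1
Coprimes to 10: {1, 3, 7, 9}
Count: 4

φ(10) = 4


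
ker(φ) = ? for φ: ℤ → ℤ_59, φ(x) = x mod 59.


Kernel = preimage of identity
ker(φ) = {x ∈ ℤ : x ≡ 0 (mod 59)} = 59ℤ = {0, ±59, ±118, ...}

ker(φ) = 59ℤ


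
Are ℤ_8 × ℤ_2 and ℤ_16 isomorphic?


Comparing ℤ_8 × ℤ_2 and ℤ_16:
gcd(8,2) = 2 ≠ 1. Max element order in ℤ_8×ℤ_2 is lcm(8,2) = 8 < 16, so it has no element of order 16

No, ℤ_8 × ℤ_2 ≇ ℤ_16


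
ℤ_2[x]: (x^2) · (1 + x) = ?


Expand and collect like terms; reduce coefficients mod 2:
x^0: 0·1 = 0 ≡ 0 (mod 2)
x^1: 0·1 + 0·1 = 0 ≡ 0 (mod 2)
x^2: 0·1 + 1·1 = 1 ≡ 1 (mod 2)
x^3: 1·1 = 1 ≡ 1 (mod 2)
Result: x^2 + x^3

f · g = x^2 + x^3


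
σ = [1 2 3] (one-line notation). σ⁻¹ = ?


To find σ⁻¹, swap domain and range:
σ(1) = 1 → σ⁻¹(1) = 1
σ(2) = 2 → σ⁻¹(2) = 2
σ(3) = 3 → σ⁻¹(3) = 3

σ⁻¹ = [1 2 3]


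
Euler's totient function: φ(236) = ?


Factor n: 236 = 2^2 × 59
φ(n) = n · ∏(1 - 1/p) over distinct primes p | n
φ(236) = 236 · (1 - 1/2) · (1 - 1/59) = 116

φ(236) = 116


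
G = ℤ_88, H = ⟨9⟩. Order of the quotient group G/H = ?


|⟨9⟩| = n / gcd(9, 88) = 88 / 1 = 88
H is normal (ℤ_88 is abelian).
|G/H| = |G| / |H| = 88 / 88 = 1

|G/H| = 1


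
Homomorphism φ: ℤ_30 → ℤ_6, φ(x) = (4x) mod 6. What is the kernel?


Kernel = preimage of identity
ker(φ) = {x ∈ ℤ_30 : 4x ≡ 0 (mod 6)}. Since 6 | 30, φ is well-defined. The kernel is the cyclic subgroup ⟨3⟩ of ℤ_30 (order 10), i.e. {0, 3, 6, 9, 12, 15, 18, 21, 24, 27}

ker(φ) = {0, 3, 6, 9, 12, 15, 18, 21, 24, 27}


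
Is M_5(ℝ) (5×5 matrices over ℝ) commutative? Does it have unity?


Matrix multiplication is non-commutative for n ≥ 2; the identity matrix I is the unity; singular matrices give zero divisors, so not an integral domain
Commutative: No
Integral domain: No
Has unity: Yes

M_5(ℝ) (5×5 matrices over ℝ): Commutative=No, Unity=Yes


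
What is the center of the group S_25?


Z(G) = {g ∈ G | gx = xg for all x ∈ G}
S_n is non-abelian for n ≥ 3; Z(S_25) is trivial

Z(S_25) = {e}


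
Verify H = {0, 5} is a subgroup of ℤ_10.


Subgroup test for H = {0, 5} in (ℤ_10, +):
(1) 0 ∈ H? Yes
(2) Closure: for all a,b ∈ H, (a+b) mod 10 ∈ H? Yes
(3) Inverses: for all a ∈ H, -a mod 10 ∈ H? Yes

Yes, H is a subgroup of ℤ_10


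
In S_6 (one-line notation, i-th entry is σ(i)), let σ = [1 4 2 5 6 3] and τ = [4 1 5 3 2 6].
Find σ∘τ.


σ∘τ: apply τ first, then σ
1 →τ 4 →σ 5
2 →τ 1 →σ 1
3 →τ 5 →σ 6
4 →τ 3 →σ 2
5 →τ 2 →σ 4
6 →τ 6 →σ 3

σ∘τ = [5 1 6 2 4 3]


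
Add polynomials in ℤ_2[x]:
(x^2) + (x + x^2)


Add coefficients mod 2:
x^0: 0 + 0 = 0 (mod 2)
x^1: 0 + 1 = 1 (mod 2)
x^2: 1 + 1 = 0 (mod 2)
Result: x

f + g = x


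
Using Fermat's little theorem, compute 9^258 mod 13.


Fermat's little theorem: if p is prime and gcd(a,p)=1, then a^(p-1) ≡ 1 (mod p)
p = 13 is prime, gcd(9,13) = 1
Reduce exponent: 258 mod 12 = 6
So 9^258 ≡ 9^6 (mod 13)
9^6 mod 13 = 1

9^258 ≡ 1 (mod 13)


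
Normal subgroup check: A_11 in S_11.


H = A_11 in S_11
A_11 has index 2 in S_11, and every subgroup of index 2 is normal

Yes, normal subgroup


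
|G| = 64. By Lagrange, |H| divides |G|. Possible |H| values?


Lagrange's theorem: |H| divides |G|
|G| = 64
Divisors of 64: 1, 2, 4, 8, 16, 32, 64

Possible subgroup orders: {1, 2, 4, 8, 16, 32, 64}


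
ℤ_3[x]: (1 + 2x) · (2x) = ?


Expand and collect like terms; reduce coefficients mod 3:
x^0: 1·0 = 0 ≡ 0 (mod 3)
x^1: 1·2 + 2·0 = 2 ≡ 2 (mod 3)
x^2: 2·2 = 4 ≡ 1 (mod 3)
Result: 2x + x^2

f · g = 2x + x^2


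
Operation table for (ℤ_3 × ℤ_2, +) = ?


Elements: {(0,0), (0,1), (1,0), (1,1), (2,0), (2,1)}
Operation: componentwise addition mod (3, 2)
Entry (a, b) = ((a₁+b₁) mod 3, (a₂+b₂) mod 2)

Cayley table:
      | (0,0) | (0,1) | (1,0) | (1,1) | (2,0) | (2,1)
(0,0) | (0,0) | (0,1) | (1,0) | (1,1) | (2,0) | (2,1)
(0,1) | (0,1) | (0,0) | (1,1) | (1,0) | (2,1) | (2,0)
(1,0) | (1,0) | (1,1) | (2,0) | (2,1) | (0,0) | (0,1)
(1,1) | (1,1) | (1,0) | (2,1) | (2,0) | (0,1) | (0,0)
(2,0) | (2,0) | (2,1) | (0,0) | (0,1) | (1,0) | (1,1)
(2,1) | (2,1) | (2,0) | (0,1) | (0,0) | (1,1) | (1,0)


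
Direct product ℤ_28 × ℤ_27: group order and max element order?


|ℤ_28 × ℤ_27| = 28 × 27 = 756
Max element order = lcm(28,27) = 756
Cyclic? Yes (gcd=1)

|ℤ_28×ℤ_27| = 756, max element order = 756


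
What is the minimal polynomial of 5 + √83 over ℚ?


Let α = 5 + √83. Then α - 5 = √83, so (α - 5)² = 83, giving α² - 10α - 58 = 0. Degree 2 and α ∉ ℚ, so this is the minimal polynomial.

Minimal polynomial: x² - 10x - 58


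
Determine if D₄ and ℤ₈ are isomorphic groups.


Comparing D₄ and ℤ₈:
D₄ is non-abelian, ℤ₈ is abelian

No, D₄ ≇ ℤ₈


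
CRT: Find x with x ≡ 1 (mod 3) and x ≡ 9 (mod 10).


m₁ = 3, m₂ = 10, gcd = 1, so CRT applies. M = m₁·m₂ = 30
Let M₁ = M/m₁ = 10, M₂ = M/m₂ = 3
Find y₁ ≡ M₁⁻¹ (mod m₁): 10⁻¹ ≡ 1 (mod 3)
Find y₂ ≡ M₂⁻¹ (mod m₂): 3⁻¹ ≡ 7 (mod 10)
x = a₁·M₁·y₁ + a₂·M₂·y₂ = 1·10·1 + 9·3·7 = 199
Reduce mod 30: x ≡ 19
Check: 19 mod 3 = 1 ✓, 19 mod 10 = 9 ✓

x ≡ 19 (mod 30)


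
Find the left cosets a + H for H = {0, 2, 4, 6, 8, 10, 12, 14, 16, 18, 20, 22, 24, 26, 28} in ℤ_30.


H = {0, 2, 4, 6, 8, 10, 12, 14, 16, 18, 20, 22, 24, 26, 28}, |H| = 15
Number of cosets = |G|/|H| = 30/15 = 2
0 + H = {0, 2, 4, 6, 8, 10, 12, 14, 16, 18, 20, 22, 24, 26, 28}
1 + H = {1, 3, 5, 7, 9, 11, 13, 15, 17, 19, 21, 23, 25, 27, 29}

Cosets: 0+H={0,2,4,6,8,10,12,14,16,18,20,22,24,26,28}; 1+H={1,3,5,7,9,11,13,15,17,19,21,23,25,27,29}


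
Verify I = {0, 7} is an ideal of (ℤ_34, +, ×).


Check ideal conditions for I = {0, 7} in ℤ_34:
(1) I is an additive subgroup? No
(2) For r ∈ ℤ_34 and a ∈ I: r·a ∈ I? No  [counterexample: r=2, a=7, r·a mod 34 = 14 ∉ I]

No, I is not an ideal of ℤ_34


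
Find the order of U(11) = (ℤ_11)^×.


U(n) is the group of units mod n; |U(n)| = φ(n)
|U(11)| = φ(11) = 10

|U(11) = (ℤ_11)^×| = 10


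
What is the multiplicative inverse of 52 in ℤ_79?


Use the extended Euclidean algorithm to write 1 = 52·s + 79·t; then s mod 79 is the inverse.
Euclidean algorithm:
  52 = 0·79 + 52
  79 = 1·52 + 27
  52 = 1·27 + 25
  27 = 1·25 + 2
  25 = 12·2 + 1
  2 = 2·1 + 0
gcd(52,79) = 1
Back-substitution gives: 52·(38) + 79·(-25) = 1
So 52⁻¹ ≡ 38 ≡ 38 (mod 79)
Check: 52 × 38 = 1976 ≡ 1 (mod 79) ✓

52⁻¹ ≡ 38 (mod 79)


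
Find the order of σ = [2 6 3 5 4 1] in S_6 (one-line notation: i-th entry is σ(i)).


Cycle decomposition: (1 2 6) (4 5)
Cycle lengths: 3, 2
Order = lcm(3, 2) = 6

ord(σ) = 6


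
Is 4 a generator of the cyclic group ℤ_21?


g generates ℤ_n iff gcd(g, n) = 1
gcd(4, 21) = 1
Since gcd = 1, 4 is a generator.

Yes, 4 generates ℤ_21


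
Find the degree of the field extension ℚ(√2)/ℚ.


√2 has minimal polynomial x² - 2 (irreducible over ℚ since 2 is squarefree)

[ℚ(√2)/ℚ] = 2


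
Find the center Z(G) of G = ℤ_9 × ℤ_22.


Z(G) = {g ∈ G | gx = xg for all x ∈ G}
Direct product of abelian groups is abelian, so Z(G) = G

Z(ℤ_9 × ℤ_22) = ℤ_9 × ℤ_22


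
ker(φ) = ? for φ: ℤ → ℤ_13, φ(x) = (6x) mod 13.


Kernel = preimage of identity
ker(φ) = {x ∈ ℤ : 6x ≡ 0 (mod 13)}. gcd(6,13) = 1, so 6x ≡ 0 (mod 13) ⟺ x ≡ 0 (mod 13/1 = 13). Hence ker(φ) = 13ℤ

ker(φ) = 13ℤ


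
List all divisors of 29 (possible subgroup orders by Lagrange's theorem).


Lagrange's theorem: |H| divides |G|
|G| = 29
Divisors of 29: 1, 29

Possible subgroup orders: {1, 29}


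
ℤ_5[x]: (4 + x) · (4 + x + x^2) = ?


Expand and collect like terms; reduce coefficients mod 5:
x^0: 4·4 = 16 ≡ 1 (mod 5)
x^1: 4·1 + 1·4 = 8 ≡ 3 (mod 5)
x^2: 4·1 + 1·1 = 5 ≡ 0 (mod 5)
x^3: 1·1 = 1 ≡ 1 (mod 5)
Result: 1 + 3x + x^3

f · g = 1 + 3x + x^3


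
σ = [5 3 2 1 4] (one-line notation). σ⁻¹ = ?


To find σ⁻¹, swap domain and range:
σ(1) = 5 → σ⁻¹(5) = 1
σ(2) = 3 → σ⁻¹(3) = 2
σ(3) = 2 → σ⁻¹(2) = 3
σ(4) = 1 → σ⁻¹(1) = 4
σ(5) = 4 → σ⁻¹(4) = 5

σ⁻¹ = [4 3 2 5 1]


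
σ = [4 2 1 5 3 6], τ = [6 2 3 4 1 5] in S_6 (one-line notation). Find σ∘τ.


σ∘τ: apply τ first, then σ
1 →τ 6 →σ 6
2 →τ 2 →σ 2
3 →τ 3 →σ 1
4 →τ 4 →σ 5
5 →τ 1 →σ 4
6 →τ 5 →σ 3

σ∘τ = [6 2 1 5 4 3]


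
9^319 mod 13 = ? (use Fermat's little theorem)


Fermat's little theorem: if p is prime and gcd(a,p)=1, then a^(p-1) ≡ 1 (mod p)
p = 13 is prime, gcd(9,13) = 1
Reduce exponent: 319 mod 12 = 7
So 9^319 ≡ 9^7 (mod 13)
9^7 mod 13 = 9

9^319 ≡ 9 (mod 13)


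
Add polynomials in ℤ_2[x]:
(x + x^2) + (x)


Add coefficients mod 2:
x^0: 0 + 0 = 0 (mod 2)
x^1: 1 + 1 = 0 (mod 2)
x^2: 1 + 0 = 1 (mod 2)
Result: x^2

f + g = x^2


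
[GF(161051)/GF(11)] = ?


GF(161051) = GF(11^5), so the extension degree is 5

[GF(161051)/GF(11)] = 5


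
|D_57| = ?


|D_n| = 2n (n rotations and n reflections)
|D_57| = 2×57 = 114

|D_57| = 114


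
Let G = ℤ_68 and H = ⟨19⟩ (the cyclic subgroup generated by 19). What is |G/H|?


|⟨19⟩| = n / gcd(19, 68) = 68 / 1 = 68
H is normal (ℤ_68 is abelian).
|G/H| = |G| / |H| = 68 / 68 = 1

|G/H| = 1


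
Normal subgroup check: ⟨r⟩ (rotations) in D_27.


H = ⟨r⟩ (rotations) in D_27
The rotation subgroup ⟨r⟩ has index 2 in D_27, so it is normal

Yes, normal subgroup


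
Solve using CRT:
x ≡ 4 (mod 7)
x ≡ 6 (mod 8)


m₁ = 7, m₂ = 8, gcd = 1, so CRT applies. M = m₁·m₂ = 56
Let M₁ = M/m₁ = 8, M₂ = M/m₂ = 7
Find y₁ ≡ M₁⁻¹ (mod m₁): 8⁻¹ ≡ 1 (mod 7)
Find y₂ ≡ M₂⁻¹ (mod m₂): 7⁻¹ ≡ 7 (mod 8)
x = a₁·M₁·y₁ + a₂·M₂·y₂ = 4·8·1 + 6·7·7 = 326
Reduce mod 56: x ≡ 46
Check: 46 mod 7 = 4 ✓, 46 mod 8 = 6 ✓

x ≡ 46 (mod 56)


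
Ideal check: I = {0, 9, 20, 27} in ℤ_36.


Check ideal conditions for I = {0, 9, 20, 27} in ℤ_36:
(1) I is an additive subgroup? No
(2) For r ∈ ℤ_36 and a ∈ I: r·a ∈ I? No  [counterexample: r=2, a=9, r·a mod 36 = 18 ∉ I]

No, I is not an ideal of ℤ_36


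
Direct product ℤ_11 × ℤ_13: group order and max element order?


|ℤ_11 × ℤ_13| = 11 × 13 = 143
Max element order = lcm(11,13) = 143
Cyclic? Yes (gcd=1)

|ℤ_11×ℤ_13| = 143, max element order = 143


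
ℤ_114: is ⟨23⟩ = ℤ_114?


g generates ℤ_n iff gcd(g, n) = 1
gcd(23, 114) = 1
Since gcd = 1, 23 is a generator.

Yes, 23 generates ℤ_114


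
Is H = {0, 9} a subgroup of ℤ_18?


Subgroup test for H = {0, 9} in (ℤ_18, +):
(1) 0 ∈ H? Yes
(2) Closure: for all a,b ∈ H, (a+b) mod 18 ∈ H? Yes
(3) Inverses: for all a ∈ H, -a mod 18 ∈ H? Yes

Yes, H is a subgroup of ℤ_18


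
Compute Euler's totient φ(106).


Factor n: 106 = 2 × 53
φ(n) = n · ∏(1 - 1/p) over distinct primes p | n
φ(106) = 106 · (1 - 1/2) · (1 - 1/53) = 52

φ(106) = 52


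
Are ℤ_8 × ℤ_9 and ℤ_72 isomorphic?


Comparing ℤ_8 × ℤ_9 and ℤ_72:
gcd(8,9) = 1, so ℤ_8 × ℤ_9 ≅ ℤ_72 (CRT)

Yes, ℤ_8 × ℤ_9 ≅ ℤ_72


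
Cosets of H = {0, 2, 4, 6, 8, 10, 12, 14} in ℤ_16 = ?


H = {0, 2, 4, 6, 8, 10, 12, 14}, |H| = 8
Number of cosets = |G|/|H| = 16/8 = 2
0 + H = {0, 2, 4, 6, 8, 10, 12, 14}
1 + H = {1, 3, 5, 7, 9, 11, 13, 15}

Cosets: 0+H={0,2,4,6,8,10,12,14}; 1+H={1,3,5,7,9,11,13,15}


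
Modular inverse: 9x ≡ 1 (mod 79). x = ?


Use the extended Euclidean algorithm to write 1 = 9·s + 79·t; then s mod 79 is the inverse.
Euclidean algorithm:
  9 = 0·79 + 9
  79 = 8·9 + 7
  9 = 1·7 + 2
  7 = 3·2 + 1
  2 = 2·1 + 0
gcd(9,79) = 1
Back-substitution gives: 9·(-35) + 79·(4) = 1
So 9⁻¹ ≡ -35 ≡ 44 (mod 79)
Check: 9 × 44 = 396 ≡ 1 (mod 79) ✓

9⁻¹ ≡ 44 (mod 79)


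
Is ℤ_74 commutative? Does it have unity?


ℤ_74 is a commutative ring with unity 1; 74 = 2×37 is composite, so 2·37 ≡ 0 gives zero divisors (not an integral domain)
Commutative: Yes
Integral domain: No
Has unity: Yes

ℤ_74: Commutative=Yes, Unity=Yes


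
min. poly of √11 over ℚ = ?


√11 satisfies x² - 11 = 0, irreducible over ℚ since 11 is squarefree

Minimal polynomial: x² - 11


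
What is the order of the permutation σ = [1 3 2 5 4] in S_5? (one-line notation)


Cycle decomposition: (2 3) (4 5)
Cycle lengths: 2, 2
Order = lcm(2, 2) = 2

ord(σ) = 2


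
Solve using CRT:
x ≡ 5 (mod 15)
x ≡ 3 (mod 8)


m₁ = 15, m₂ = 8, gcd = 1, so CRT applies. M = m₁·m₂ = 120
Let M₁ = M/m₁ = 8, M₂ = M/m₂ = 15
Find y₁ ≡ M₁⁻¹ (mod m₁): 8⁻¹ ≡ 2 (mod 15)
Find y₂ ≡ M₂⁻¹ (mod m₂): 15⁻¹ ≡ 7 (mod 8)
x = a₁·M₁·y₁ + a₂·M₂·y₂ = 5·8·2 + 3·15·7 = 395
Reduce mod 120: x ≡ 35
Check: 35 mod 15 = 5 ✓, 35 mod 8 = 3 ✓

x ≡ 35 (mod 120)


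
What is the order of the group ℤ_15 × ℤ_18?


|A × B| = |A| · |B|
|ℤ_15 × ℤ_18| = 15 × 18 = 270

|ℤ_15 × ℤ_18| = 270


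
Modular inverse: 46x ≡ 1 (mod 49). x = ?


Use the extended Euclidean algorithm to write 1 = 46·s + 49·t; then s mod 49 is the inverse.
Euclidean algorithm:
  46 = 0·49 + 46
  49 = 1·46 + 3
  46 = 15·3 + 1
  3 = 3·1 + 0
gcd(46,49) = 1
Back-substitution gives: 46·(16) + 49·(-15) = 1
So 46⁻¹ ≡ 16 ≡ 16 (mod 49)
Check: 46 × 16 = 736 ≡ 1 (mod 49) ✓

46⁻¹ ≡ 16 (mod 49)


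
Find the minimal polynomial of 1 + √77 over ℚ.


Let α = 1 + √77. Then α - 1 = √77, so (α - 1)² = 77, giving α² - 2α - 76 = 0. Degree 2 and α ∉ ℚ, so this is the minimal polynomial.

Minimal polynomial: x² - 2x - 76


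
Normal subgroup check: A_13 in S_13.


H = A_13 in S_13
A_13 has index 2 in S_13, and every subgroup of index 2 is normal

Yes, normal subgroup


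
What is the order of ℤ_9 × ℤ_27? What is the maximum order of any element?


|ℤ_9 × ℤ_27| = 9 × 27 = 243
Max element order = lcm(9,27) = 27
Cyclic? No (gcd=9)

|ℤ_9×ℤ_27| = 243, max element order = 27


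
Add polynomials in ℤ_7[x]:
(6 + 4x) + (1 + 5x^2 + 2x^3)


Add coefficients mod 7:
x^0: 6 + 1 = 0 (mod 7)
x^1: 4 + 0 = 4 (mod 7)
x^2: 0 + 5 = 5 (mod 7)
x^3: 0 + 2 = 2 (mod 7)
Result: 4x + 5x^2 + 2x^3

f + g = 4x + 5x^2 + 2x^3


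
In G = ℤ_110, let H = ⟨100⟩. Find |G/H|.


|⟨100⟩| = n / gcd(100, 110) = 110 / 10 = 11
H is normal (ℤ_110 is abelian).
|G/H| = |G| / |H| = 110 / 11 = 10

|G/H| = 10


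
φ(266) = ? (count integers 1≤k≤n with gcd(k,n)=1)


Factor n: 266 = 2 × 7 × 19
φ(n) = n · ∏(1 - 1/p) over distinct primes p | n
φ(266) = 266 · (1 - 1/2) · (1 - 1/7) · (1 - 1/19) = 108

φ(266) = 108


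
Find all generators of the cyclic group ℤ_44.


g generates ℤ_n iff gcd(g,n) = 1
Prime factors of 44: 2, 11
Generators are g ∈ {1,...,43} not divisible by any of these primes.
Generators: {1, 3, 5, 7, 9, 13, 15, 17, 19, 21, 23, 25, 27, 29, 31, 35, 37, 39, 41, 43}
Number of generators = φ(44) = 20

Generators of ℤ_44 = {1, 3, 5, 7, 9, 13, 15, 17, 19, 21, 23, 25, 27, 29, 31, 35, 37, 39, 41, 43}


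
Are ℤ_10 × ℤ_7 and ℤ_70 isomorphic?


Comparing ℤ_10 × ℤ_7 and ℤ_70:
gcd(10,7) = 1, so ℤ_10 × ℤ_7 ≅ ℤ_70 (CRT)

Yes, ℤ_10 × ℤ_7 ≅ ℤ_70


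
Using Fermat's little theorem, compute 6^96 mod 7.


Fermat's little theorem: if p is prime and gcd(a,p)=1, then a^(p-1) ≡ 1 (mod p)
p = 7 is prime, gcd(6,7) = 1
Reduce exponent: 96 mod 6 = 0
So 6^96 ≡ 6^0 (mod 7)
6^0 = 1

6^96 ≡ 1 (mod 7)


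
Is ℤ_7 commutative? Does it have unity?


ℤ_7 is a commutative ring with unity 1; 7 is prime, so ℤ_7 is a field (hence an integral domain)
Commutative: Yes
Integral domain: Yes
Has unity: Yes

ℤ_7: Commutative=Yes, Unity=Yes


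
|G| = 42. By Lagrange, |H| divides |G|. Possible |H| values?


Lagrange's theorem: |H| divides |G|
|G| = 42
Divisors of 42: 1, 2, 3, 6, 7, 14, 21, 42

Possible subgroup orders: {1, 2, 3, 6, 7, 14, 21, 42}


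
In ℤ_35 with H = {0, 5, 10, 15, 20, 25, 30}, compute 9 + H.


9 + H = {9 + h (mod 35) : h ∈ H}
9+0=9, 9+5=14, 9+10=19, 9+15=24, 9+20=29, 9+25=34, 9+30=4
9 + H = {4, 9, 14, 19, 24, 29, 34} = 4 + H

9 + H = {4, 9, 14, 19, 24, 29, 34}


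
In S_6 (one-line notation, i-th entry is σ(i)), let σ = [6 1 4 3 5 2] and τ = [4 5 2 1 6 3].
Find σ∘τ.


σ∘τ: apply τ first, then σ
1 →τ 4 →σ 3
2 →τ 5 →σ 5
3 →τ 2 →σ 1
4 →τ 1 →σ 6
5 →τ 6 →σ 2
6 →τ 3 →σ 4

σ∘τ = [3 5 1 6 2 4]


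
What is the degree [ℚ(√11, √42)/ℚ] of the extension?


[ℚ(√11,√42):ℚ] = [ℚ(√11,√42):ℚ(√11)]·[ℚ(√11):ℚ] = 2·2 = 4

[ℚ(√11, √42)/ℚ] = 4


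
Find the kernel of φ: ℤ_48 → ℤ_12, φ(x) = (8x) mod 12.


Kernel = preimage of identity
ker(φ) = {x ∈ ℤ_48 : 8x ≡ 0 (mod 12)}. Since 12 | 48, φ is well-defined. The kernel is the cyclic subgroup ⟨3⟩ of ℤ_48 (order 16), i.e. {0, 3, 6, 9, 12, 15, 18, 21, 24, 27, 30, 33, 36, 39, 42, 45}

ker(φ) = {0, 3, 6, 9, 12, 15, 18, 21, 24, 27, 30, 33, 36, 39, 42, 45}


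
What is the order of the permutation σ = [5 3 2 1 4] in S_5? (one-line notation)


Cycle decomposition: (1 5 4) (2 3)
Cycle lengths: 3, 2
Order = lcm(3, 2) = 6

ord(σ) = 6


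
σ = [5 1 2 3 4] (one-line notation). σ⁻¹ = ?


To find σ⁻¹, swap domain and range:
σ(1) = 5 → σ⁻¹(5) = 1
σ(2) = 1 → σ⁻¹(1) = 2
σ(3) = 2 → σ⁻¹(2) = 3
σ(4) = 3 → σ⁻¹(3) = 4
σ(5) = 4 → σ⁻¹(4) = 5

σ⁻¹ = [2 3 4 5 1]


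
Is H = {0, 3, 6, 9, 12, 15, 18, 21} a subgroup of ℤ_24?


Subgroup test for H = {0, 3, 6, 9, 12, 15, 18, 21} in (ℤ_24, +):
(1) 0 ∈ H? Yes
(2) Closure: for all a,b ∈ H, (a+b) mod 24 ∈ H? Yes
(3) Inverses: for all a ∈ H, -a mod 24 ∈ H? Yes

Yes, H is a subgroup of ℤ_24


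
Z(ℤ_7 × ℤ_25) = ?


Z(G) = {g ∈ G | gx = xg for all x ∈ G}
Direct product of abelian groups is abelian, so Z(G) = G

Z(ℤ_7 × ℤ_25) = ℤ_7 × ℤ_25


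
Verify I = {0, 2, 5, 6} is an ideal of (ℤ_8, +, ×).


Check ideal conditions for I = {0, 2, 5, 6} in ℤ_8:
(1) I is an additive subgroup? No
(2) For r ∈ ℤ_8 and a ∈ I: r·a ∈ I? No  [counterexample: r=2, a=2, r·a mod 8 = 4 ∉ I]

No, I is not an ideal of ℤ_8


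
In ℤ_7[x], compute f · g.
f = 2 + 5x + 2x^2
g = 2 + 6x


Expand and collect like terms; reduce coefficients mod 7:
x^0: 2·2 = 4 ≡ 4 (mod 7)
x^1: 2·6 + 5·2 = 22 ≡ 1 (mod 7)
x^2: 5·6 + 2·2 = 34 ≡ 6 (mod 7)
x^3: 2·6 = 12 ≡ 5 (mod 7)
Result: 4 + x + 6x^2 + 5x^3

f · g = 4 + x + 6x^2 + 5x^3


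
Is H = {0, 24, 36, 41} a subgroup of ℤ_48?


Subgroup test for H = {0, 24, 36, 41} in (ℤ_48, +):
(1) 0 ∈ H? Yes
(2) Closure: for all a,b ∈ H, (a+b) mod 48 ∈ H? No  [counterexample: 24 + 36 = 12 ∉ H]
(3) Inverses: for all a ∈ H, -a mod 48 ∈ H? No

No, H is not a subgroup of ℤ_48


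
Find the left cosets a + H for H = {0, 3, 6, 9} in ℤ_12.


H = {0, 3, 6, 9}, |H| = 4
Number of cosets = |G|/|H| = 12/4 = 3
0 + H = {0, 3, 6, 9}
1 + H = {1, 4, 7, 10}
2 + H = {2, 5, 8, 11}

Cosets: 0+H={0,3,6,9}; 1+H={1,4,7,10}; 2+H={2,5,8,11}


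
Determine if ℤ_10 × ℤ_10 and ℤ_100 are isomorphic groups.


Comparing ℤ_10 × ℤ_10 and ℤ_100:
gcd(10,10) = 10 ≠ 1. Max element order in ℤ_10×ℤ_10 is lcm(10,10) = 10 < 100, so it has no element of order 100

No, ℤ_10 × ℤ_10 ≇ ℤ_100


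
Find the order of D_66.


|D_n| = 2n (n rotations and n reflections)
|D_66| = 2×66 = 132

|D_66| = 132


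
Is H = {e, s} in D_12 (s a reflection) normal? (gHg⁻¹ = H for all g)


H = {e, s} in D_12 (s a reflection)
r·s·r⁻¹ = sr⁻² ≠ s for n ≥ 3, so {e, s} is not closed under conjugation

No, not a normal subgroup


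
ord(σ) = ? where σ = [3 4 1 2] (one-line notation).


Cycle decomposition: (1 3) (2 4)
Cycle lengths: 2, 2
Order = lcm(2, 2) = 2

ord(σ) = 2


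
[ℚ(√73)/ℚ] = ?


√73 has minimal polynomial x² - 73 (irreducible over ℚ since 73 is squarefree)

[ℚ(√73)/ℚ] = 2


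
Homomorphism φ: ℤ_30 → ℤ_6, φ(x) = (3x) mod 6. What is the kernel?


Kernel = preimage of identity
ker(φ) = {x ∈ ℤ_30 : 3x ≡ 0 (mod 6)}. Since 6 | 30, φ is well-defined. The kernel is the cyclic subgroup ⟨2⟩ of ℤ_30 (order 15), i.e. {0, 2, 4, 6, 8, 10, 12, 14, 16, 18, 20, 22, 24, 26, 28}

ker(φ) = {0, 2, 4, 6, 8, 10, 12, 14, 16, 18, 20, 22, 24, 26, 28}


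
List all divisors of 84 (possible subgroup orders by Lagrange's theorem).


Lagrange's theorem: |H| divides |G|
|G| = 84
Divisors of 84: 1, 2, 3, 4, 6, 7, 12, 14, 21, 28, 42, 84

Possible subgroup orders: {1, 2, 3, 4, 6, 7, 12, 14, 21, 28, 42, 84}


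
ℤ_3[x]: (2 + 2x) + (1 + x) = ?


Add coefficients mod 3:
x^0: 2 + 1 = 0 (mod 3)
x^1: 2 + 1 = 0 (mod 3)
Result: 0

f + g = 0


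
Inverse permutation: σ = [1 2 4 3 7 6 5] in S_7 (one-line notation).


To find σ⁻¹, swap domain and range:
σ(1) = 1 → σ⁻¹(1) = 1
σ(2) = 2 → σ⁻¹(2) = 2
σ(3) = 4 → σ⁻¹(4) = 3
σ(4) = 3 → σ⁻¹(3) = 4
σ(5) = 7 → σ⁻¹(7) = 5
σ(6) = 6 → σ⁻¹(6) = 6
σ(7) = 5 → σ⁻¹(5) = 7

σ⁻¹ = [1 2 4 3 7 6 5]


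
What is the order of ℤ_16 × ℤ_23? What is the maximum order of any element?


|ℤ_16 × ℤ_23| = 16 × 23 = 368
Max element order = lcm(16,23) = 368
Cyclic? Yes (gcd=1)

|ℤ_16×ℤ_23| = 368, max element order = 368


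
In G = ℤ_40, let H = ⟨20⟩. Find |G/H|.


|⟨20⟩| = n / gcd(20, 40) = 40 / 20 = 2
H is normal (ℤ_40 is abelian).
|G/H| = |G| / |H| = 40 / 2 = 20

|G/H| = 20


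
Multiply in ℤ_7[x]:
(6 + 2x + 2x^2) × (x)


Expand and collect like terms; reduce coefficients mod 7:
x^0: 6·0 = 0 ≡ 0 (mod 7)
x^1: 6·1 + 2·0 = 6 ≡ 6 (mod 7)
x^2: 2·1 + 2·0 = 2 ≡ 2 (mod 7)
x^3: 2·1 = 2 ≡ 2 (mod 7)
Result: 6x + 2x^2 + 2x^3

f · g = 6x + 2x^2 + 2x^3


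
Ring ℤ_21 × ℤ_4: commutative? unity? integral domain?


Direct product ring; commutative with unity (1,1); but (1,0)·(0,1) = (0,0) gives zero divisors, so not an integral domain
Commutative: Yes
Integral domain: No
Has unity: Yes

ℤ_21 × ℤ_4: Commutative=Yes, Unity=Yes


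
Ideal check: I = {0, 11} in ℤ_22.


Check ideal conditions for I = {0, 11} in ℤ_22:
(1) I is an additive subgroup? Yes
(2) For r ∈ ℤ_22 and a ∈ I: r·a ∈ I? Yes

Yes, I is an ideal of ℤ_22


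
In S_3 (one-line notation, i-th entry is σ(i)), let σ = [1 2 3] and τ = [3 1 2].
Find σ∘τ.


σ∘τ: apply τ first, then σ
1 →τ 3 →σ 3
2 →τ 1 →σ 1
3 →τ 2 →σ 2

σ∘τ = [3 1 2]


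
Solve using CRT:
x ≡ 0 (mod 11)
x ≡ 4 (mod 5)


m₁ = 11, m₂ = 5, gcd = 1, so CRT applies. M = m₁·m₂ = 55
Let M₁ = M/m₁ = 5, M₂ = M/m₂ = 11
Find y₁ ≡ M₁⁻¹ (mod m₁): 5⁻¹ ≡ 9 (mod 11)
Find y₂ ≡ M₂⁻¹ (mod m₂): 11⁻¹ ≡ 1 (mod 5)
x = a₁·M₁·y₁ + a₂·M₂·y₂ = 0·5·9 + 4·11·1 = 44
Reduce mod 55: x ≡ 44
Check: 44 mod 11 = 0 ✓, 44 mod 5 = 4 ✓

x ≡ 44 (mod 55)


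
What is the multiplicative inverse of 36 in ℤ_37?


Use the extended Euclidean algorithm to write 1 = 36·s + 37·t; then s mod 37 is the inverse.
Euclidean algorithm:
  36 = 0·37 + 36
  37 = 1·36 + 1
  36 = 36·1 + 0
gcd(36,37) = 1
Back-substitution gives: 36·(-1) + 37·(1) = 1
So 36⁻¹ ≡ -1 ≡ 36 (mod 37)
Check: 36 × 36 = 1296 ≡ 1 (mod 37) ✓

36⁻¹ ≡ 36 (mod 37)


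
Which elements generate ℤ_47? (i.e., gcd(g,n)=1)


g generates ℤ_n iff gcd(g,n) = 1
Prime factors of 47: 47
Generators are g ∈ {1,...,46} not divisible by any of these primes.
Generators: {1, 2, 3, 4, 5, 6, 7, 8, 9, 10, 11, 12, 13, 14, 15, 16, 17, 18, 19, 20, 21, 22, 23, 24, 25, 26, 27, 28, 29, 30, 31, 32, 33, 34, 35, 36, 37, 38, 39, 40, 41, 42, 43, 44, 45, 46}
Number of generators = φ(47) = 46

Generators of ℤ_47 = {1, 2, 3, 4, 5, 6, 7, 8, 9, 10, 11, 12, 13, 14, 15, 16, 17, 18, 19, 20, 21, 22, 23, 24, 25, 26, 27, 28, 29, 30, 31, 32, 33, 34, 35, 36, 37, 38, 39, 40, 41, 42, 43, 44, 45, 46}


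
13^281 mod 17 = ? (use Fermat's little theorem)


Fermat's little theorem: if p is prime and gcd(a,p)=1, then a^(p-1) ≡ 1 (mod p)
p = 17 is prime, gcd(13,17) = 1
Reduce exponent: 281 mod 16 = 9
So 13^281 ≡ 13^9 (mod 17)
13^9 mod 17 = 13

13^281 ≡ 13 (mod 17)


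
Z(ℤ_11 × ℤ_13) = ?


Z(G) = {g ∈ G | gx = xg for all x ∈ G}
Direct product of abelian groups is abelian, so Z(G) = G

Z(ℤ_11 × ℤ_13) = ℤ_11 × ℤ_13


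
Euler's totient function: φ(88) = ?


Factor n: 88 = 2^3 × 11
φ(n) = n · ∏(1 - 1/p) over distinct primes p | n
φ(88) = 88 · (1 - 1/2) · (1 - 1/11) = 40

φ(88) = 40


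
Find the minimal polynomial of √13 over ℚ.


√13 satisfies x² - 13 = 0, irreducible over ℚ since 13 is squarefree

Minimal polynomial: x² - 13


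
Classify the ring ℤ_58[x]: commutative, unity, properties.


ℤ_58 has zero divisors (2·29 ≡ 0), and these lift to constant zero divisors in ℤ_58[x]; so not an integral domain
Commutative: Yes
Integral domain: No
Has unity: Yes

ℤ_58[x]: Commutative=Yes, Unity=Yes


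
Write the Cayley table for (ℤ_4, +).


Elements: {0, 1, 2, 3}
Operation: addition mod 4
Entry (a, b) = (a + b) mod 4

Cayley table:
  | 0 | 1 | 2 | 3
0 | 0 | 1 | 2 | 3
1 | 1 | 2 | 3 | 0
2 | 2 | 3 | 0 | 1
3 | 3 | 0 | 1 | 2


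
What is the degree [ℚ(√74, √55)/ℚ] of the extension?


[ℚ(√74,√55):ℚ] = [ℚ(√74,√55):ℚ(√74)]·[ℚ(√74):ℚ] = 2·2 = 4

[ℚ(√74, √55)/ℚ] = 4


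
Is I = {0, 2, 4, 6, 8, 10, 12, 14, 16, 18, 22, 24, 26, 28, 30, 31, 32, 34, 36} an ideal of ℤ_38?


Check ideal conditions for I = {0, 2, 4, 6, 8, 10, 12, 14, 16, 18, 22, 24, 26, 28, 30, 31, 32, 34, 36} in ℤ_38:
(1) I is an additive subgroup? No
(2) For r ∈ ℤ_38 and a ∈ I: r·a ∈ I? No  [counterexample: r=2, a=10, r·a mod 38 = 20 ∉ I]

No, I is not an ideal of ℤ_38


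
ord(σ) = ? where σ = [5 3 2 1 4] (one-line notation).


Cycle decomposition: (1 5 4) (2 3)
Cycle lengths: 3, 2
Order = lcm(3, 2) = 6

ord(σ) = 6


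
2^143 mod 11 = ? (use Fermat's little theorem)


Fermat's little theorem: if p is prime and gcd(a,p)=1, then a^(p-1) ≡ 1 (mod p)
p = 11 is prime, gcd(2,11) = 1
Reduce exponent: 143 mod 10 = 3
So 2^143 ≡ 2^3 (mod 11)
2^3 mod 11 = 8

2^143 ≡ 8 (mod 11)


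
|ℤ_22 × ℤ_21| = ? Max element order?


|ℤ_22 × ℤ_21| = 22 × 21 = 462
Max element order = lcm(22,21) = 462
Cyclic? Yes (gcd=1)

|ℤ_22×ℤ_21| = 462, max element order = 462


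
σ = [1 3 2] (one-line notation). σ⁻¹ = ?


To find σ⁻¹, swap domain and range:
σ(1) = 1 → σ⁻¹(1) = 1
σ(2) = 3 → σ⁻¹(3) = 2
σ(3) = 2 → σ⁻¹(2) = 3

σ⁻¹ = [1 3 2]


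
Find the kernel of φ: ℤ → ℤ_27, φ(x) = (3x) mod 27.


Kernel = preimage of identity
ker(φ) = {x ∈ ℤ : 3x ≡ 0 (mod 27)}. gcd(3,27) = 3, so 3x ≡ 0 (mod 27) ⟺ x ≡ 0 (mod 27/3 = 9). Hence ker(φ) = 9ℤ

ker(φ) = 9ℤ


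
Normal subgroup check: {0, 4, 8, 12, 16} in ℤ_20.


H = {0, 4, 8, 12, 16} in ℤ_20
ℤ_20 is abelian; every subgroup of an abelian group is normal

Yes, normal subgroup


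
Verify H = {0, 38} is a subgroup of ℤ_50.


Subgroup test for H = {0, 38} in (ℤ_50, +):
(1) 0 ∈ H? Yes
(2) Closure: for all a,b ∈ H, (a+b) mod 50 ∈ H? No  [counterexample: 38 + 38 = 26 ∉ H]
(3) Inverses: for all a ∈ H, -a mod 50 ∈ H? No

No, H is not a subgroup of ℤ_50


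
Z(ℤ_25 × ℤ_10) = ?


Z(G) = {g ∈ G | gx = xg for all x ∈ G}
Direct product of abelian groups is abelian, so Z(G) = G

Z(ℤ_25 × ℤ_10) = ℤ_25 × ℤ_10


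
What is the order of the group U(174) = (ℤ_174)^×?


U(n) is the group of units mod n; |U(n)| = φ(n)
|U(174)| = φ(174) = 56

|U(174) = (ℤ_174)^×| = 56


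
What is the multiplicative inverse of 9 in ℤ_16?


Use the extended Euclidean algorithm to write 1 = 9·s + 16·t; then s mod 16 is the inverse.
Euclidean algorithm:
  9 = 0·16 + 9
  16 = 1·9 + 7
  9 = 1·7 + 2
  7 = 3·2 + 1
  2 = 2·1 + 0
gcd(9,16) = 1
Back-substitution gives: 9·(-7) + 16·(4) = 1
So 9⁻¹ ≡ -7 ≡ 9 (mod 16)
Check: 9 × 9 = 81 ≡ 1 (mod 16) ✓

9⁻¹ ≡ 9 (mod 16)


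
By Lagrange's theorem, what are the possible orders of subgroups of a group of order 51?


Lagrange's theorem: |H| divides |G|
|G| = 51
Divisors of 51: 1, 3, 17, 51

Possible subgroup orders: {1, 3, 17, 51}


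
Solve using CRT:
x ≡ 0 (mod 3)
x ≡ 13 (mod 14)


m₁ = 3, m₂ = 14, gcd = 1, so CRT applies. M = m₁·m₂ = 42
Let M₁ = M/m₁ = 14, M₂ = M/m₂ = 3
Find y₁ ≡ M₁⁻¹ (mod m₁): 14⁻¹ ≡ 2 (mod 3)
Find y₂ ≡ M₂⁻¹ (mod m₂): 3⁻¹ ≡ 5 (mod 14)
x = a₁·M₁·y₁ + a₂·M₂·y₂ = 0·14·2 + 13·3·5 = 195
Reduce mod 42: x ≡ 27
Check: 27 mod 3 = 0 ✓, 27 mod 14 = 13 ✓

x ≡ 27 (mod 42)


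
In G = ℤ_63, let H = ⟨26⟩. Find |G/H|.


|⟨26⟩| = n / gcd(26, 63) = 63 / 1 = 63
H is normal (ℤ_63 is abelian).
|G/H| = |G| / |H| = 63 / 63 = 1

|G/H| = 1


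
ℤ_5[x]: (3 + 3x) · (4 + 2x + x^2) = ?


Expand and collect like terms; reduce coefficients mod 5:
x^0: 3·4 = 12 ≡ 2 (mod 5)
x^1: 3·2 + 3·4 = 18 ≡ 3 (mod 5)
x^2: 3·1 + 3·2 = 9 ≡ 4 (mod 5)
x^3: 3·1 = 3 ≡ 3 (mod 5)
Result: 2 + 3x + 4x^2 + 3x^3

f · g = 2 + 3x + 4x^2 + 3x^3


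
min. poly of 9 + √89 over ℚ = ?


Let α = 9 + √89. Then α - 9 = √89, so (α - 9)² = 89, giving α² - 18α - 8 = 0. Degree 2 and α ∉ ℚ, so this is the minimal polynomial.

Minimal polynomial: x² - 18x - 8


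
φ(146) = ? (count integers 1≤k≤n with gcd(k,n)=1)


Factor n: 146 = 2 × 73
φ(n) = n · ∏(1 - 1/p) over distinct primes p | n
φ(146) = 146 · (1 - 1/2) · (1 - 1/73) = 72

φ(146) = 72


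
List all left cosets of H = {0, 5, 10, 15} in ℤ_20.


H = {0, 5, 10, 15}, |H| = 4
Number of cosets = |G|/|H| = 20/4 = 5
0 + H = {0, 5, 10, 15}
1 + H = {1, 6, 11, 16}
2 + H = {2, 7, 12, 17}
3 + H = {3, 8, 13, 18}
4 + H = {4, 9, 14, 19}

Cosets: 0+H={0,5,10,15}; 1+H={1,6,11,16}; 2+H={2,7,12,17}; 3+H={3,8,13,18}; 4+H={4,9,14,19}


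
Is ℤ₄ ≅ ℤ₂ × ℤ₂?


Comparing ℤ₄ and ℤ₂ × ℤ₂:
ℤ₄ has an element of order 4; ℤ₂×ℤ₂ has exponent 2

No, ℤ₄ ≇ ℤ₂ × ℤ₂


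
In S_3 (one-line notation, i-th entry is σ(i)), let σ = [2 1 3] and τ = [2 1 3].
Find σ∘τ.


σ∘τ: apply τ first, then σ
1 →τ 2 →σ 1
2 →τ 1 →σ 2
3 →τ 3 →σ 3

σ∘τ = [1 2 3]


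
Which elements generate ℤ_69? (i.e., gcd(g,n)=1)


g generates ℤ_n iff gcd(g,n) = 1
Prime factors of 69: 3, 23
Generators are g ∈ {1,...,68} not divisible by any of these primes.
Generators: {1, 2, 4, 5, 7, 8, 10, 11, 13, 14, 16, 17, 19, 20, 22, 25, 26, 28, 29, 31, 32, 34, 35, 37, 38, 40, 41, 43, 44, 47, 49, 50, 52, 53, 55, 56, 58, 59, 61, 62, 64, 65, 67, 68}
Number of generators = φ(69) = 44

Generators of ℤ_69 = {1, 2, 4, 5, 7, 8, 10, 11, 13, 14, 16, 17, 19, 20, 22, 25, 26, 28, 29, 31, 32, 34, 35, 37, 38, 40, 41, 43, 44, 47, 49, 50, 52, 53, 55, 56, 58, 59, 61, 62, 64, 65, 67, 68}


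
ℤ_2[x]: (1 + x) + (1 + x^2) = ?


Add coefficients mod 2:
x^0: 1 + 1 = 0 (mod 2)
x^1: 1 + 0 = 1 (mod 2)
x^2: 0 + 1 = 1 (mod 2)
Result: x + x^2

f + g = x + x^2


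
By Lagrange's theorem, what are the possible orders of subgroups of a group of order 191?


Lagrange's theorem: |H| divides |G|
|G| = 191
Divisors of 191: 1, 191

Possible subgroup orders: {1, 191}


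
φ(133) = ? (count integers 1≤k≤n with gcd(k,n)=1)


Factor n: 133 = 7 × 19
φ(n) = n · ∏(1 - 1/p) over distinct primes p | n
φ(133) = 133 · (1 - 1/7) · (1 - 1/19) = 108

φ(133) = 108


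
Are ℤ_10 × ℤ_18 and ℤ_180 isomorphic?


Comparing ℤ_10 × ℤ_18 and ℤ_180:
gcd(10,18) = 2 ≠ 1. Max element order in ℤ_10×ℤ_18 is lcm(10,18) = 90 < 180, so it has no element of order 180

No, ℤ_10 × ℤ_18 ≇ ℤ_180


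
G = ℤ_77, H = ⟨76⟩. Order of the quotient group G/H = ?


|⟨76⟩| = n / gcd(76, 77) = 77 / 1 = 77
H is normal (ℤ_77 is abelian).
|G/H| = |G| / |H| = 77 / 77 = 1

|G/H| = 1


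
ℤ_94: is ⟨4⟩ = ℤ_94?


g generates ℤ_n iff gcd(g, n) = 1
gcd(4, 94) = 2
Since gcd = 2 ≠ 1, ⟨4⟩ has order 47 < 94, so 4 is not a generator.

No, 4 does not generate ℤ_94


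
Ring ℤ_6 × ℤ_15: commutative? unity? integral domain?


Direct product ring; commutative with unity (1,1); but (1,0)·(0,1) = (0,0) gives zero divisors, so not an integral domain
Commutative: Yes
Integral domain: No
Has unity: Yes

ℤ_6 × ℤ_15: Commutative=Yes, Unity=Yes


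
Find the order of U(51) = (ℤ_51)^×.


U(n) is the group of units mod n; |U(n)| = φ(n)
|U(51)| = φ(51) = 32

|U(51) = (ℤ_51)^×| = 32


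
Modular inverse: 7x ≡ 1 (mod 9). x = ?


Use the extended Euclidean algorithm to write 1 = 7·s + 9·t; then s mod 9 is the inverse.
Euclidean algorithm:
  7 = 0·9 + 7
  9 = 1·7 + 2
  7 = 3·2 + 1
  2 = 2·1 + 0
gcd(7,9) = 1
Back-substitution gives: 7·(4) + 9·(-3) = 1
So 7⁻¹ ≡ 4 ≡ 4 (mod 9)
Check: 7 × 4 = 28 ≡ 1 (mod 9) ✓

7⁻¹ ≡ 4 (mod 9)


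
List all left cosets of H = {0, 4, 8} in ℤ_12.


H = {0, 4, 8}, |H| = 3
Number of cosets = |G|/|H| = 12/3 = 4
0 + H = {0, 4, 8}
1 + H = {1, 5, 9}
2 + H = {2, 6, 10}
3 + H = {3, 7, 11}

Cosets: 0+H={0,4,8}; 1+H={1,5,9}; 2+H={2,6,10}; 3+H={3,7,11}
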